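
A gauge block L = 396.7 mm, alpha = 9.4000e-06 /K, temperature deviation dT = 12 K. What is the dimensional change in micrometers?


dL = L * alpha * dT
= 396.7 * 9.4000e-06 * 12
= 0.0447478 mm
dL_um = 0.0447478 * 1000 = 44.7478 um

44.7478


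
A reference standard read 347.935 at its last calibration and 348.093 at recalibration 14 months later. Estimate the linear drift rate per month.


rate = (v2 - v1) / months
= (348.093 - 347.935) / 14
= 0.1580 / 14
= 0.0113

0.0113


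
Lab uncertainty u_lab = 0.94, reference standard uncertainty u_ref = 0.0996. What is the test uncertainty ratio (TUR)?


TUR = u_lab / u_ref
= 0.94 / 0.0996
= 9.4378

9.4378


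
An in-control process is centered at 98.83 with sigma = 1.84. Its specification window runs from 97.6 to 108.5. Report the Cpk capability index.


Cpu = (USL - mean) / (3*sigma) = (108.5 - 98.83) / (3*1.84) = 1.7518
Cpl = (mean - LSL) / (3*sigma) = (98.83 - 97.6) / (3*1.84) = 0.2228
Cpk = min(Cpu, Cpl) = 0.2228

0.2228


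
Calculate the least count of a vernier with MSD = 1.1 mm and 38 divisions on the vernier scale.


LC = MSD / n_div
= 1.1 / 38
= 0.0289

0.0289


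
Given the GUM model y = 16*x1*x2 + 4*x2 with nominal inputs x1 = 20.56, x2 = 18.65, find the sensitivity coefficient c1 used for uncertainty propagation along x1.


y = 16*x1*x2 + 4*x2
dy/dx1 = 16*x2
Evaluate at x2 = 18.65: c1 = 16 * 18.65
c1 = 298.4000

298.4000


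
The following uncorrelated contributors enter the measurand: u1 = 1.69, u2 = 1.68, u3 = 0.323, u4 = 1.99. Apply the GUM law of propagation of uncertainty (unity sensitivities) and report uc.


uc = sqrt(1.69^2 + 1.68^2 + 0.323^2 + 1.99^2)
uc = sqrt(9.742929)
uc = 3.1214

3.1214


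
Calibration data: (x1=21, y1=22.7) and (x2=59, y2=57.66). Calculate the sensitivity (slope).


slope = (y2 - y1) / (x2 - x1)
= (57.66 - 22.7) / (59 - 21)
= 34.9600 / 38
= 0.9200

0.9200


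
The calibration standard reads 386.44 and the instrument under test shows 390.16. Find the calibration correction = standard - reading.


Correction = standard - reading
= 386.44 - 390.16
= -3.7200

-3.7200


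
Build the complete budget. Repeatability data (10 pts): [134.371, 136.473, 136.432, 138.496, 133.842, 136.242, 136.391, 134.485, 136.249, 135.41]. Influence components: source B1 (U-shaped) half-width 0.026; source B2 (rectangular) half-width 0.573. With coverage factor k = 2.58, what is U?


mean = (134.371 + 136.473 + 136.432 + 138.496 + 133.842 + 136.242 + 136.391 + 134.485 + 136.249 + 135.41) / 10 = 135.8391
s = sqrt(sum((x - mean)^2)/(n-1)) = 1.3584655
u_A = s / sqrt(n) = 1.3584655 / sqrt(10) = 0.42958451
u_B1 = 0.026 / sqrt(2) = 0.018384776
u_B2 = 0.573 / sqrt(3) = 0.3308217
uc = sqrt(0.42958451^2 + 0.018384776^2 + 0.3308217^2) = 0.54251622
U = k * uc = 2.58 * 0.54251622
U = 1.3997

1.3997


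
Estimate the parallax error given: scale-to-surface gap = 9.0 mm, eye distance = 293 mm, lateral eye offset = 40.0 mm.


error = h * offset / d
= 9.0 * 40.0 / 293
= 1.2287

1.2287


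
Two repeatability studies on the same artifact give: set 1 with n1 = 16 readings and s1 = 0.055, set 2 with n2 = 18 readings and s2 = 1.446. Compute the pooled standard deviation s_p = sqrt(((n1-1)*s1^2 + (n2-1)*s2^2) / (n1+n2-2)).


s_p = sqrt(((n1-1)*s1^2 + (n2-1)*s2^2) / (n1+n2-2))
numerator = (16-1)*0.055^2 + (18-1)*1.446^2 = 0.045375 + 35.545572 = 35.590947
denominator = 16 + 18 - 2 = 32
s_p^2 = 35.590947 / 32 = 1.1122171
s_p = sqrt(1.1122171) = 1.0546

1.0546


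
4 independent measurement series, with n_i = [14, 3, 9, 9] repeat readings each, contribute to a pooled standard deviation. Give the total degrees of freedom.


nu = sum_i (n_i - 1)
nu = ((14 - 1) + (3 - 1) + (9 - 1) + (9 - 1))
nu = 13 + 2 + 8 + 8
nu = 31

31


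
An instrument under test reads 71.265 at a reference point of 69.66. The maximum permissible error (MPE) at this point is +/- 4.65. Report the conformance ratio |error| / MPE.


e = indication - reference = 71.265 - 69.66 = 1.6050
|e| = 1.6050
ratio = |e| / MPE = 1.6050 / 4.65
ratio = 0.3452

0.3452


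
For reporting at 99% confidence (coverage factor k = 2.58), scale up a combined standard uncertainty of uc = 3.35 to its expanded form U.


U = k * uc
U = 2.58 * 3.35
U = 8.6430

8.6430


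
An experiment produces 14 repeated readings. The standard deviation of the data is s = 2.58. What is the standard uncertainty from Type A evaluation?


u_A = s / sqrt(n)
u_A = 2.58 / sqrt(14)
u_A = 2.58 / 3.7416574
u_A = 0.6895

0.6895


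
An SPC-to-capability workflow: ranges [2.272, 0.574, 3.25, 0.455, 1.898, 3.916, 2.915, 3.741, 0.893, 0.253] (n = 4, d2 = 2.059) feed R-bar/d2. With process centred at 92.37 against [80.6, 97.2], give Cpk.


R_bar = (2.272 + 0.574 + 3.25 + 0.455 + 1.898 + 3.916 + 2.915 + 3.741 + 0.893 + 0.253) / 10 = 2.0167
sigma = R_bar / d2 = 2.0167 / 2.059 = 0.97945605
Cp = (USL - LSL)/(6*sigma) = (97.2 - 80.6)/(6*0.97945605) = 2.8247
Cpu = (97.2 - 92.37)/(3*0.97945605) = 1.6438
Cpl = (92.37 - 80.6)/(3*0.97945605) = 4.0056
Cpk = min(Cpu, Cpl) = 1.6438

1.6438


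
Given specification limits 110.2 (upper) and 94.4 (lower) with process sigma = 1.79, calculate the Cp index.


Cp = (USL - LSL) / (6 * sigma)
= (110.2 - 94.4) / (6 * 1.79)
= 15.8000 / 10.7400
= 1.4711

1.4711


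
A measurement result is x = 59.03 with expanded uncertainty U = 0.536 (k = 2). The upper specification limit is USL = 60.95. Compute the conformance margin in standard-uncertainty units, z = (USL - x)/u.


u = U / k = 0.536 / 2 = 0.268
margin = |USL - x| = |60.95 - 59.03| = 1.92
z = margin / u = 1.92 / 0.268
z = 7.1642

7.1642


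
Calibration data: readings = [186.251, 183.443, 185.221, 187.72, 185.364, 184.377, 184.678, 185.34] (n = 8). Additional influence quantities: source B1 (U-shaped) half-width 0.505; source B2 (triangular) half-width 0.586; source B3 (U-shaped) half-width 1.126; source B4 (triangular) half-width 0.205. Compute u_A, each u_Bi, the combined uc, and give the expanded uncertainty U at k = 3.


mean = (186.251 + 183.443 + 185.221 + 187.72 + 185.364 + 184.377 + 184.678 + 185.34) / 8 = 185.29925
s = sqrt(sum((x - mean)^2)/(n-1)) = 1.2795086
u_A = s / sqrt(n) = 1.2795086 / sqrt(8) = 0.4523746
u_B1 = 0.505 / sqrt(2) = 0.35708892
u_B2 = 0.586 / sqrt(6) = 0.2392335
u_B3 = 1.126 / sqrt(2) = 0.79620224
u_B4 = 0.205 / sqrt(6) = 0.0836909
uc = sqrt(0.4523746^2 + 0.35708892^2 + 0.2392335^2 + 0.79620224^2 + 0.0836909^2) = 1.0150518
U = k * uc = 3 * 1.0150518
U = 3.0452

3.0452


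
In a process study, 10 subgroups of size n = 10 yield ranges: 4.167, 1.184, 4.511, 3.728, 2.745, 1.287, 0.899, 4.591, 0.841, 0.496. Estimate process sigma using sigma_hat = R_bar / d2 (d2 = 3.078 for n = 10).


R_bar = (4.167 + 1.184 + 4.511 + 3.728 + 2.745 + 1.287 + 0.899 + 4.591 + 0.841 + 0.496) / 10
R_bar = 24.449 / 10 = 2.4449
sigma_hat = R_bar / d2 = 2.4449 / 3.078 = 0.7943

0.7943


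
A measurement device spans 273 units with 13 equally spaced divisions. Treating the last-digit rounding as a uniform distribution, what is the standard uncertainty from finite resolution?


resolution = range / divisions
resolution = 273 / 13 = 21
u_res = resolution / (2*sqrt(3))
u_res = 21 / 3.4641016
u_res = 6.0622

6.0622


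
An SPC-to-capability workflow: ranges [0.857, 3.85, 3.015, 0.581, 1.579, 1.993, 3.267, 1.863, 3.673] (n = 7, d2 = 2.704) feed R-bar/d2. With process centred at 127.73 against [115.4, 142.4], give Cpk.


R_bar = (0.857 + 3.85 + 3.015 + 0.581 + 1.579 + 1.993 + 3.267 + 1.863 + 3.673) / 9 = 2.2975556
sigma = R_bar / d2 = 2.2975556 / 2.704 = 0.84968772
Cp = (USL - LSL)/(6*sigma) = (142.4 - 115.4)/(6*0.84968772) = 5.2961
Cpu = (142.4 - 127.73)/(3*0.84968772) = 5.7551
Cpl = (127.73 - 115.4)/(3*0.84968772) = 4.8371
Cpk = min(Cpu, Cpl) = 4.8371

4.8371


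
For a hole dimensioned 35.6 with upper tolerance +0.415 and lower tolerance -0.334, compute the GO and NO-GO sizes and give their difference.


GO = nominal - lower_tol (smallest hole = maximum material condition)
GO = 35.6 - 0.334 = 35.266
NO-GO = nominal + upper_tol (largest hole = least material condition)
NO-GO = 35.6 + 0.415 = 36.015
spread = NO-GO - GO = 36.015 - 35.266 = 0.7490

0.7490


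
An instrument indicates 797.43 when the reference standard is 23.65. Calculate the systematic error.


Systematic error = measured - true
= 797.43 - 23.65
= 773.7800

773.7800


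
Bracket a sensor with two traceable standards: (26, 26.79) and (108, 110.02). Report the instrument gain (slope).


slope = (y2 - y1) / (x2 - x1)
= (110.02 - 26.79) / (108 - 26)
= 83.2300 / 82
= 1.0150

1.0150


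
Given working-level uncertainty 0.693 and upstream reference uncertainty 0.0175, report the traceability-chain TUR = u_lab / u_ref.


TUR = u_lab / u_ref
= 0.693 / 0.0175
= 39.6000

39.6000


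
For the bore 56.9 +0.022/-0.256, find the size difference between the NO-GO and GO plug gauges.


GO = nominal - lower_tol (smallest hole = maximum material condition)
GO = 56.9 - 0.256 = 56.644
NO-GO = nominal + upper_tol (largest hole = least material condition)
NO-GO = 56.9 + 0.022 = 56.922
spread = NO-GO - GO = 56.922 - 56.644 = 0.2780

0.2780


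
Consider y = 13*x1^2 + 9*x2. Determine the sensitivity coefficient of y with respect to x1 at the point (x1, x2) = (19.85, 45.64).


y = 13*x1^2 + 9*x2
dy/dx1 = 2*13*x1
Evaluate at x1 = 19.85: c1 = 26 * 19.85
c1 = 516.1000

516.1000


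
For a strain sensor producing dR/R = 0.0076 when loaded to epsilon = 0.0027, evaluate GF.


GF = (dR/R) / epsilon
= 0.0076 / 0.0027
= 2.8148

2.8148


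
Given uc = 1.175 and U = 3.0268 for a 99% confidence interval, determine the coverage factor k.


k = U / uc
k = 3.0268 / 1.175
k = 2.576

2.576


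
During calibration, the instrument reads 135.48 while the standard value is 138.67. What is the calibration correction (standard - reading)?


Correction = standard - reading
= 138.67 - 135.48
= 3.1900

3.1900


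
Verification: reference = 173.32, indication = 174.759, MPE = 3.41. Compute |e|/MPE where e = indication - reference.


e = indication - reference = 174.759 - 173.32 = 1.4390
|e| = 1.4390
ratio = |e| / MPE = 1.4390 / 3.41
ratio = 0.4220

0.4220


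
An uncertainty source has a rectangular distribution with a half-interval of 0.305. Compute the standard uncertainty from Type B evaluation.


u_B = half_width / sqrt(3)
u_B = 0.305 / 1.7320508
u_B = 0.1761

0.1761


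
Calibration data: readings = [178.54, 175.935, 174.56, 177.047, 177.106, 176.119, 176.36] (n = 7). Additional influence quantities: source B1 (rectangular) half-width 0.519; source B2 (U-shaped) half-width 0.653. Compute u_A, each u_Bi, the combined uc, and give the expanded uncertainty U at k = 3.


mean = (178.54 + 175.935 + 174.56 + 177.047 + 177.106 + 176.119 + 176.36) / 7 = 176.5238571
s = sqrt(sum((x - mean)^2)/(n-1)) = 1.2296102
u_A = s / sqrt(n) = 1.2296102 / sqrt(7) = 0.46474897
u_B1 = 0.519 / sqrt(3) = 0.29964479
u_B2 = 0.653 / sqrt(2) = 0.46174073
uc = sqrt(0.46474897^2 + 0.29964479^2 + 0.46174073^2) = 0.72040482
U = k * uc = 3 * 0.72040482
U = 2.1612

2.1612


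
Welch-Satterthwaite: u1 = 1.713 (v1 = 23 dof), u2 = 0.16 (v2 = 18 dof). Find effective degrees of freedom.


uc = sqrt(u1^2 + u2^2) = sqrt(1.713^2 + 0.16^2) = 1.720456
v_eff = uc^4 / (u1^4/v1 + u2^4/v2)
= 1.720456^4 / (1.713^4/23 + 0.16^4/18)
= 8.7614156 / 0.37440691
v_eff = 23.4008

23.4008


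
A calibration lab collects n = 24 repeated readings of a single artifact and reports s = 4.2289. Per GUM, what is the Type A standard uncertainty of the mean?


u_A = s / sqrt(n)
u_A = 4.2289 / sqrt(24)
u_A = 4.2289 / 4.8989795
u_A = 0.8632

0.8632


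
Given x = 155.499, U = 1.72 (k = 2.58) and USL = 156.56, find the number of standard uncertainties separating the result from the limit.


u = U / k = 1.72 / 2.58 = 0.66666667
margin = |USL - x| = |156.56 - 155.499| = 1.061
z = margin / u = 1.061 / 0.66666667
z = 1.5915

1.5915


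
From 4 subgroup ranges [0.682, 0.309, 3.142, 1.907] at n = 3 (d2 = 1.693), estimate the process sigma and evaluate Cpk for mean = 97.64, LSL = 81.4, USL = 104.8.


R_bar = (0.682 + 0.309 + 3.142 + 1.907) / 4 = 1.51
sigma = R_bar / d2 = 1.51 / 1.693 = 0.89190786
Cp = (USL - LSL)/(6*sigma) = (104.8 - 81.4)/(6*0.89190786) = 4.3726
Cpu = (104.8 - 97.64)/(3*0.89190786) = 2.6759
Cpl = (97.64 - 81.4)/(3*0.89190786) = 6.0694
Cpk = min(Cpu, Cpl) = 2.6759

2.6759


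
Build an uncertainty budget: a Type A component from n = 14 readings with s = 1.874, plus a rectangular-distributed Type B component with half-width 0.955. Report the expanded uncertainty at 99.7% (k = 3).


u_A = s / sqrt(n) = 1.874 / sqrt(14) = 0.50084757
u_B = half_width / sqrt(3) = 0.955 / sqrt(3) = 0.55136951
uc = sqrt(u_A^2 + u_B^2) = sqrt(0.50084757^2 + 0.55136951^2) = 0.74488699
U = k * uc = 3 * 0.74488699
U = 2.2347

2.2347


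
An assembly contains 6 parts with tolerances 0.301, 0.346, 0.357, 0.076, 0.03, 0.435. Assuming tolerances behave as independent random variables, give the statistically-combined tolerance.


RSS = sqrt(0.301^2 + 0.346^2 + 0.357^2 + 0.076^2 + 0.03^2 + 0.435^2)
= sqrt(0.533667)
= 0.7305

0.7305


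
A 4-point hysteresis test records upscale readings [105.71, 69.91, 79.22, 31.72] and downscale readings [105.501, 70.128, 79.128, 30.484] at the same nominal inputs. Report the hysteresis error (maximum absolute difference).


|105.71 - 105.501| = 0.2090
|69.91 - 70.128| = 0.2180
|79.22 - 79.128| = 0.0920
|31.72 - 30.484| = 1.2360
hysteresis = max(diffs) = 1.2360

1.2360


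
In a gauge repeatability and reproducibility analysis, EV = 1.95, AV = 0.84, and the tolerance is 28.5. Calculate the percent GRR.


GRR = sqrt(EV^2 + AV^2) = sqrt(1.95^2 + 0.84^2) = 2.1232287
%GRR = GRR / tol * 100 = 2.1232287 / 28.5 * 100
%GRR = 7.4499

7.4499


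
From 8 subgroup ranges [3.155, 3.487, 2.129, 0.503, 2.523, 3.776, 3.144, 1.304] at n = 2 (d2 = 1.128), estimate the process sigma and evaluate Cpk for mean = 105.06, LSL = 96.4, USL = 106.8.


R_bar = (3.155 + 3.487 + 2.129 + 0.503 + 2.523 + 3.776 + 3.144 + 1.304) / 8 = 2.502625
sigma = R_bar / d2 = 2.502625 / 1.128 = 2.2186392
Cp = (USL - LSL)/(6*sigma) = (106.8 - 96.4)/(6*2.2186392) = 0.7813
Cpu = (106.8 - 105.06)/(3*2.2186392) = 0.2614
Cpl = (105.06 - 96.4)/(3*2.2186392) = 1.3011
Cpk = min(Cpu, Cpl) = 0.2614

0.2614


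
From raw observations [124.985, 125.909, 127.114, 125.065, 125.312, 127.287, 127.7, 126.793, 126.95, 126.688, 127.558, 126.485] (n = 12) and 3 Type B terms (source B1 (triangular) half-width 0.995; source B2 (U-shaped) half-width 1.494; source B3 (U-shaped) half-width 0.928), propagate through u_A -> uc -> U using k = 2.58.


mean = (124.985 + 125.909 + 127.114 + 125.065 + 125.312 + 127.287 + 127.7 + 126.793 + 126.95 + 126.688 + 127.558 + 126.485) / 12 = 126.4871667
s = sqrt(sum((x - mean)^2)/(n-1)) = 0.95311669
u_A = s / sqrt(n) = 0.95311669 / sqrt(12) = 0.27514109
u_B1 = 0.995 / sqrt(6) = 0.40620705
u_B2 = 1.494 / sqrt(2) = 1.0564175
u_B3 = 0.928 / sqrt(2) = 0.65619509
uc = sqrt(0.27514109^2 + 0.40620705^2 + 1.0564175^2 + 0.65619509^2) = 1.3369057
U = k * uc = 2.58 * 1.3369057
U = 3.4492

3.4492


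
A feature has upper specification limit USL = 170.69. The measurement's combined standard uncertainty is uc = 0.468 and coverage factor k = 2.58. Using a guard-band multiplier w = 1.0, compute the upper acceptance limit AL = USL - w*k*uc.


U = k * uc = 2.58 * 0.468 = 1.20744
guard band g = w * U = 1.0 * 1.20744 = 1.20744
AL = USL - g = 170.69 - 1.20744
AL = 169.4826

169.4826


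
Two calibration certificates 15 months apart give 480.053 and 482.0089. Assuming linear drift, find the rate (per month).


rate = (v2 - v1) / months
= (482.0089 - 480.053) / 15
= 1.9559 / 15
= 0.1304

0.1304


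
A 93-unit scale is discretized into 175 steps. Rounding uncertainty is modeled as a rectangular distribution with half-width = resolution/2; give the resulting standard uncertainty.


resolution = range / divisions
resolution = 93 / 175 = 0.53142857
u_res = resolution / (2*sqrt(3))
u_res = 0.53142857 / 3.4641016
u_res = 0.1534

0.1534


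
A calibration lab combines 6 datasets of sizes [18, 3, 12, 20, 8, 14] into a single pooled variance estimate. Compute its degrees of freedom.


nu = sum_i (n_i - 1)
nu = ((18 - 1) + (3 - 1) + (12 - 1) + (20 - 1) + (8 - 1) + (14 - 1))
nu = 17 + 2 + 11 + 19 + 7 + 13
nu = 69

69


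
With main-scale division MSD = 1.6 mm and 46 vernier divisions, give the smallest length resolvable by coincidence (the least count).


LC = MSD / n_div
= 1.6 / 46
= 0.0348

0.0348


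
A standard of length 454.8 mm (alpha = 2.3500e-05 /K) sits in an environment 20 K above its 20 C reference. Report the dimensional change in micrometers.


dL = L * alpha * dT
= 454.8 * 2.3500e-05 * 20
= 0.2137560 mm
dL_um = 0.2137560 * 1000 = 213.7560 um

213.7560


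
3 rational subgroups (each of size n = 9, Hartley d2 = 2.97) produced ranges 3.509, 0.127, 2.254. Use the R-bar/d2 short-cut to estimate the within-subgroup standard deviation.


R_bar = (3.509 + 0.127 + 2.254) / 3
R_bar = 5.89 / 3 = 1.9633333
sigma_hat = R_bar / d2 = 1.9633333 / 2.97 = 0.6611

0.6611


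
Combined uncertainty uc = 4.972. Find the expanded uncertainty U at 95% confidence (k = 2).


U = k * uc
U = 2 * 4.972
U = 9.9440

9.9440


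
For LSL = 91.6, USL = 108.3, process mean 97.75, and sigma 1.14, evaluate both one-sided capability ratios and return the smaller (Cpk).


Cpu = (USL - mean) / (3*sigma) = (108.3 - 97.75) / (3*1.14) = 3.0848
Cpl = (mean - LSL) / (3*sigma) = (97.75 - 91.6) / (3*1.14) = 1.7982
Cpk = min(Cpu, Cpl) = 1.7982

1.7982


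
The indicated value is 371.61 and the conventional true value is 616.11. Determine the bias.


Systematic error = measured - true
= 371.61 - 616.11
= -244.5000

-244.5000


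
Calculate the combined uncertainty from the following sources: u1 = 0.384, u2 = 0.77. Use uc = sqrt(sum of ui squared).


uc = sqrt(0.384^2 + 0.77^2)
uc = sqrt(0.740356)
uc = 0.8604

0.8604


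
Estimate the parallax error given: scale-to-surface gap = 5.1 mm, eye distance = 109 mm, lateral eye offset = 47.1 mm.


error = h * offset / d
= 5.1 * 47.1 / 109
= 2.2038

2.2038


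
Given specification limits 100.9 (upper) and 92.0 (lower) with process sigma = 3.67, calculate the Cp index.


Cp = (USL - LSL) / (6 * sigma)
= (100.9 - 92.0) / (6 * 3.67)
= 8.9000 / 22.0200
= 0.4042

0.4042


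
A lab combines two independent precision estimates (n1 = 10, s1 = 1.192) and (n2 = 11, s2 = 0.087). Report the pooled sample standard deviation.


s_p = sqrt(((n1-1)*s1^2 + (n2-1)*s2^2) / (n1+n2-2))
numerator = (10-1)*1.192^2 + (11-1)*0.087^2 = 12.787776 + 0.07569 = 12.863466
denominator = 10 + 11 - 2 = 19
s_p^2 = 12.863466 / 19 = 0.67702453
s_p = sqrt(0.67702453) = 0.8228

0.8228


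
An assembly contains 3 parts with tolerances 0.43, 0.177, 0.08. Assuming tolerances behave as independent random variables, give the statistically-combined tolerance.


RSS = sqrt(0.43^2 + 0.177^2 + 0.08^2)
= sqrt(0.222629)
= 0.4718

0.4718


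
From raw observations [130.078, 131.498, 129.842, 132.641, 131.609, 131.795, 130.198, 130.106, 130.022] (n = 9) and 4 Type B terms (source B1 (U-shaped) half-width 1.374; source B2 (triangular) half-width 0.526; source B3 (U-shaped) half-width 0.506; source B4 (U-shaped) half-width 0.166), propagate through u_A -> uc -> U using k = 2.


mean = (130.078 + 131.498 + 129.842 + 132.641 + 131.609 + 131.795 + 130.198 + 130.106 + 130.022) / 9 = 130.8654444
s = sqrt(sum((x - mean)^2)/(n-1)) = 1.0229135
u_A = s / sqrt(n) = 1.0229135 / sqrt(9) = 0.34097117
u_B1 = 1.374 / sqrt(2) = 0.97156472
u_B2 = 0.526 / sqrt(6) = 0.2147386
u_B3 = 0.506 / sqrt(2) = 0.35779603
u_B4 = 0.166 / sqrt(2) = 0.11737973
uc = sqrt(0.34097117^2 + 0.97156472^2 + 0.2147386^2 + 0.35779603^2 + 0.11737973^2) = 1.1171875
U = k * uc = 2 * 1.1171875
U = 2.2344

2.2344


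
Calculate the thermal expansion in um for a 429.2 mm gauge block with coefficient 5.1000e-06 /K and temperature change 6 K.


dL = L * alpha * dT
= 429.2 * 5.1000e-06 * 6
= 0.0131335 mm
dL_um = 0.0131335 * 1000 = 13.1335 um

13.1335


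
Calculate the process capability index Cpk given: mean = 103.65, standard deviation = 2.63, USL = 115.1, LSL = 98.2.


Cpu = (USL - mean) / (3*sigma) = (115.1 - 103.65) / (3*2.63) = 1.4512
Cpl = (mean - LSL) / (3*sigma) = (103.65 - 98.2) / (3*2.63) = 0.6907
Cpk = min(Cpu, Cpl) = 0.6907

0.6907


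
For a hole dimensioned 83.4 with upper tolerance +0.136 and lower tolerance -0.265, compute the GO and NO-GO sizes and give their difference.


GO = nominal - lower_tol (smallest hole = maximum material condition)
GO = 83.4 - 0.265 = 83.135
NO-GO = nominal + upper_tol (largest hole = least material condition)
NO-GO = 83.4 + 0.136 = 83.536
spread = NO-GO - GO = 83.536 - 83.135 = 0.4010

0.4010


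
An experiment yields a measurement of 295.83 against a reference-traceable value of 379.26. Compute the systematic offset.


Systematic error = measured - true
= 295.83 - 379.26
= -83.4300

-83.4300


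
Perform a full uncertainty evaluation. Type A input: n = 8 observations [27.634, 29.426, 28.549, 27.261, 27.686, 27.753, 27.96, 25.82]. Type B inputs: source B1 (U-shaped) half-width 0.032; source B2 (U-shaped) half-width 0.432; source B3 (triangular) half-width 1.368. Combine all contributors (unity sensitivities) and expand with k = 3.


mean = (27.634 + 29.426 + 28.549 + 27.261 + 27.686 + 27.753 + 27.96 + 25.82) / 8 = 27.761125
s = sqrt(sum((x - mean)^2)/(n-1)) = 1.0331691
u_A = s / sqrt(n) = 1.0331691 / sqrt(8) = 0.36528044
u_B1 = 0.032 / sqrt(2) = 0.022627417
u_B2 = 0.432 / sqrt(2) = 0.30547013
u_B3 = 1.368 / sqrt(6) = 0.55848366
uc = sqrt(0.36528044^2 + 0.022627417^2 + 0.30547013^2 + 0.55848366^2) = 0.73427365
U = k * uc = 3 * 0.73427365
U = 2.2028

2.2028


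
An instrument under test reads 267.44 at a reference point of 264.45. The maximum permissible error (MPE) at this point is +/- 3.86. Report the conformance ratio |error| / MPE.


e = indication - reference = 267.44 - 264.45 = 2.9900
|e| = 2.9900
ratio = |e| / MPE = 2.9900 / 3.86
ratio = 0.7746

0.7746


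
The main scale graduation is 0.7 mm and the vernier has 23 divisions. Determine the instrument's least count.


LC = MSD / n_div
= 0.7 / 23
= 0.0304

0.0304


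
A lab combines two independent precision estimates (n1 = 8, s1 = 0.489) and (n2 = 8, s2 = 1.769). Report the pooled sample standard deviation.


s_p = sqrt(((n1-1)*s1^2 + (n2-1)*s2^2) / (n1+n2-2))
numerator = (8-1)*0.489^2 + (8-1)*1.769^2 = 1.673847 + 21.905527 = 23.579374
denominator = 8 + 8 - 2 = 14
s_p^2 = 23.579374 / 14 = 1.684241
s_p = sqrt(1.684241) = 1.2978

1.2978


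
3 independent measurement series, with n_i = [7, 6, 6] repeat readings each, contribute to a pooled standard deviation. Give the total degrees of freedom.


nu = sum_i (n_i - 1)
nu = ((7 - 1) + (6 - 1) + (6 - 1))
nu = 6 + 5 + 5
nu = 16

16


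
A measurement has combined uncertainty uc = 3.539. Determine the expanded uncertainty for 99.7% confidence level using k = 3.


U = k * uc
U = 3 * 3.539
U = 10.6170

10.6170


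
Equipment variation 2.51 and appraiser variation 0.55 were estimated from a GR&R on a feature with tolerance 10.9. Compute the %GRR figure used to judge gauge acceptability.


GRR = sqrt(EV^2 + AV^2) = sqrt(2.51^2 + 0.55^2) = 2.5695525
%GRR = GRR / tol * 100 = 2.5695525 / 10.9 * 100
%GRR = 23.5739

23.5739


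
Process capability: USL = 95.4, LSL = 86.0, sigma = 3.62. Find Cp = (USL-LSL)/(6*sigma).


Cp = (USL - LSL) / (6 * sigma)
= (95.4 - 86.0) / (6 * 3.62)
= 9.4000 / 21.7200
= 0.4328

0.4328


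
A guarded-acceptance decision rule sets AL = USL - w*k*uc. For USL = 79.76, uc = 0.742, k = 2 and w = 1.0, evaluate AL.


U = k * uc = 2 * 0.742 = 1.484
guard band g = w * U = 1.0 * 1.484 = 1.484
AL = USL - g = 79.76 - 1.484
AL = 78.2760

78.2760


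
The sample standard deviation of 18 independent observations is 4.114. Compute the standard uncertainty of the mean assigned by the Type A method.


u_A = s / sqrt(n)
u_A = 4.114 / sqrt(18)
u_A = 4.114 / 4.2426407
u_A = 0.9697

0.9697


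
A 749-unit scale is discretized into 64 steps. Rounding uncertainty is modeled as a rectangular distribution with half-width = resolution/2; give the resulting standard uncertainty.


resolution = range / divisions
resolution = 749 / 64 = 11.703125
u_res = resolution / (2*sqrt(3))
u_res = 11.703125 / 3.4641016
u_res = 3.3784

3.3784


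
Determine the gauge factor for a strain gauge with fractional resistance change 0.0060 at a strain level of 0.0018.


GF = (dR/R) / epsilon
= 0.0060 / 0.0018
= 3.3333

3.3333


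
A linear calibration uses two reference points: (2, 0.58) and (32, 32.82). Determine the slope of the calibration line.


slope = (y2 - y1) / (x2 - x1)
= (32.82 - 0.58) / (32 - 2)
= 32.2400 / 30
= 1.0747

1.0747


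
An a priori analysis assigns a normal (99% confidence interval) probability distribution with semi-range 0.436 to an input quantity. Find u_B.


u_B = half_width / 2.576
u_B = 0.436 / 2.576
u_B = 0.1693

0.1693


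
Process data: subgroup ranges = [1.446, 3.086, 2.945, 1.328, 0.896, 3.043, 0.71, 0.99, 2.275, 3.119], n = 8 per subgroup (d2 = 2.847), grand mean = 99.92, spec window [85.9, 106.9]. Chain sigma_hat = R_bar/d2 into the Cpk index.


R_bar = (1.446 + 3.086 + 2.945 + 1.328 + 0.896 + 3.043 + 0.71 + 0.99 + 2.275 + 3.119) / 10 = 1.9838
sigma = R_bar / d2 = 1.9838 / 2.847 = 0.69680365
Cp = (USL - LSL)/(6*sigma) = (106.9 - 85.9)/(6*0.69680365) = 5.0229
Cpu = (106.9 - 99.92)/(3*0.69680365) = 3.3391
Cpl = (99.92 - 85.9)/(3*0.69680365) = 6.7068
Cpk = min(Cpu, Cpl) = 3.3391

3.3391


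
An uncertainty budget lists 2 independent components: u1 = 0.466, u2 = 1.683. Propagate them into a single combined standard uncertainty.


uc = sqrt(0.466^2 + 1.683^2)
uc = sqrt(3.049645)
uc = 1.7463

1.7463


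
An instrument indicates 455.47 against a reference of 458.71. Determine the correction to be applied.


Correction = standard - reading
= 458.71 - 455.47
= 3.2400

3.2400


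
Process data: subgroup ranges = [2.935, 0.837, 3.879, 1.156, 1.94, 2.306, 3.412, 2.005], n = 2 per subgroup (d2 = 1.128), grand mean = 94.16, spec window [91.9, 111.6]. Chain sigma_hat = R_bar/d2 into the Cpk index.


R_bar = (2.935 + 0.837 + 3.879 + 1.156 + 1.94 + 2.306 + 3.412 + 2.005) / 8 = 2.30875
sigma = R_bar / d2 = 2.30875 / 1.128 = 2.0467642
Cp = (USL - LSL)/(6*sigma) = (111.6 - 91.9)/(6*2.0467642) = 1.6042
Cpu = (111.6 - 94.16)/(3*2.0467642) = 2.8403
Cpl = (94.16 - 91.9)/(3*2.0467642) = 0.3681
Cpk = min(Cpu, Cpl) = 0.3681

0.3681


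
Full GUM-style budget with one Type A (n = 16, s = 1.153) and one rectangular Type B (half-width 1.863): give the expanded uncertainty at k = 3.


u_A = s / sqrt(n) = 1.153 / sqrt(16) = 0.28825
u_B = half_width / sqrt(3) = 1.863 / sqrt(3) = 1.0756036
uc = sqrt(u_A^2 + u_B^2) = sqrt(0.28825^2 + 1.0756036^2) = 1.1135579
U = k * uc = 3 * 1.1135579
U = 3.3407

3.3407


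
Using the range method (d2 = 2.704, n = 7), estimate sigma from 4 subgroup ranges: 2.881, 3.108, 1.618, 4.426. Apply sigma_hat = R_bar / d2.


R_bar = (2.881 + 3.108 + 1.618 + 4.426) / 4
R_bar = 12.033 / 4 = 3.00825
sigma_hat = R_bar / d2 = 3.00825 / 2.704 = 1.1125

1.1125


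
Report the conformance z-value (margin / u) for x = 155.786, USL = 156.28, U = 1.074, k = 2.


u = U / k = 1.074 / 2 = 0.537
margin = |USL - x| = |156.28 - 155.786| = 0.494
z = margin / u = 0.494 / 0.537
z = 0.9199

0.9199


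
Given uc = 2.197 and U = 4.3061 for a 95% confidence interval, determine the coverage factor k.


k = U / uc
k = 4.3061 / 2.197
k = 1.96

1.96


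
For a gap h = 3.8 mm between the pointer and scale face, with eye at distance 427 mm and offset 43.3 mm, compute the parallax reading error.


error = h * offset / d
= 3.8 * 43.3 / 427
= 0.3853

0.3853


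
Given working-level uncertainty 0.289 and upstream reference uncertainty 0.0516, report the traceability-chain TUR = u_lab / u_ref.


TUR = u_lab / u_ref
= 0.289 / 0.0516
= 5.6008

5.6008


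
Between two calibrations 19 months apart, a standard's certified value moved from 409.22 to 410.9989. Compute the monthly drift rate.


rate = (v2 - v1) / months
= (410.9989 - 409.22) / 19
= 1.7789 / 19
= 0.0936

0.0936


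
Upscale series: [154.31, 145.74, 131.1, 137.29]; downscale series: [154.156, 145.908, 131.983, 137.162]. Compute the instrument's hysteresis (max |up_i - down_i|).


|154.31 - 154.156| = 0.1540
|145.74 - 145.908| = 0.1680
|131.1 - 131.983| = 0.8830
|137.29 - 137.162| = 0.1280
hysteresis = max(diffs) = 0.8830

0.8830


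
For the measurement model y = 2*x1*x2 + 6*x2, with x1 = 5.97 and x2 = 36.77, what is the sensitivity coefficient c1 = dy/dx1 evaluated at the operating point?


y = 2*x1*x2 + 6*x2
dy/dx1 = 2*x2
Evaluate at x2 = 36.77: c1 = 2 * 36.77
c1 = 73.5400

73.5400


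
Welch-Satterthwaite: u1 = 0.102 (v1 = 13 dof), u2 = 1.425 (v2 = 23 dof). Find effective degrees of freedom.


uc = sqrt(u1^2 + u2^2) = sqrt(0.102^2 + 1.425^2) = 1.4286459
v_eff = uc^4 / (u1^4/v1 + u2^4/v2)
= 1.4286459^4 / (0.102^4/13 + 1.425^4/23)
= 4.1657998 / 0.17928823
v_eff = 23.2352

23.2352


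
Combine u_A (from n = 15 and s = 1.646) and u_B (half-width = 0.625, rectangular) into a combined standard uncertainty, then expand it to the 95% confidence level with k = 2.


u_A = s / sqrt(n) = 1.646 / sqrt(15) = 0.42499537
u_B = half_width / sqrt(3) = 0.625 / sqrt(3) = 0.36084392
uc = sqrt(u_A^2 + u_B^2) = sqrt(0.42499537^2 + 0.36084392^2) = 0.55752076
U = k * uc = 2 * 0.55752076
U = 1.1150

1.1150


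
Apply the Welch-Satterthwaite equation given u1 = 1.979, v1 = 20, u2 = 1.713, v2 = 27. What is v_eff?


uc = sqrt(u1^2 + u2^2) = sqrt(1.979^2 + 1.713^2) = 2.6174052
v_eff = uc^4 / (u1^4/v1 + u2^4/v2)
= 2.6174052^4 / (1.979^4/20 + 1.713^4/27)
= 46.933597 / 1.0858337
v_eff = 43.2236

43.2236


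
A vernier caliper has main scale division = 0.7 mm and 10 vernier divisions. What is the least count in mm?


LC = MSD / n_div
= 0.7 / 10
= 0.0700

0.0700


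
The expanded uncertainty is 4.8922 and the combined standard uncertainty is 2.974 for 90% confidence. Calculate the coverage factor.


k = U / uc
k = 4.8922 / 2.974
k = 1.645

1.645


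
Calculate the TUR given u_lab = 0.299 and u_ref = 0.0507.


TUR = u_lab / u_ref
= 0.299 / 0.0507
= 5.8974

5.8974


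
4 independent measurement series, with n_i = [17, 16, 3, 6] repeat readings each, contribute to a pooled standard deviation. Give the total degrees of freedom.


nu = sum_i (n_i - 1)
nu = ((17 - 1) + (16 - 1) + (3 - 1) + (6 - 1))
nu = 16 + 15 + 2 + 5
nu = 38

38


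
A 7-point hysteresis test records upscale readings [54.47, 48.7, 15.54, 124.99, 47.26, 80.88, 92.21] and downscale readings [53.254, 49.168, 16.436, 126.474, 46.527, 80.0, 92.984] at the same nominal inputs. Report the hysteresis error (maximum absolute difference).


|54.47 - 53.254| = 1.2160
|48.7 - 49.168| = 0.4680
|15.54 - 16.436| = 0.8960
|124.99 - 126.474| = 1.4840
|47.26 - 46.527| = 0.7330
|80.88 - 80.0| = 0.8800
|92.21 - 92.984| = 0.7740
hysteresis = max(diffs) = 1.4840

1.4840


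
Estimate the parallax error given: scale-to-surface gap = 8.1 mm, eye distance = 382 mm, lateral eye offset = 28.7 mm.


error = h * offset / d
= 8.1 * 28.7 / 382
= 0.6086

0.6086


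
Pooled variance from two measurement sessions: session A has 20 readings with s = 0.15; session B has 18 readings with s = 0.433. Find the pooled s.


s_p = sqrt(((n1-1)*s1^2 + (n2-1)*s2^2) / (n1+n2-2))
numerator = (20-1)*0.15^2 + (18-1)*0.433^2 = 0.4275 + 3.187313 = 3.614813
denominator = 20 + 18 - 2 = 36
s_p^2 = 3.614813 / 36 = 0.10041147
s_p = sqrt(0.10041147) = 0.3169

0.3169


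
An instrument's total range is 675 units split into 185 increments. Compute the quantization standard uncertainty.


resolution = range / divisions
resolution = 675 / 185 = 3.6486486
u_res = resolution / (2*sqrt(3))
u_res = 3.6486486 / 3.4641016
u_res = 1.0533

1.0533


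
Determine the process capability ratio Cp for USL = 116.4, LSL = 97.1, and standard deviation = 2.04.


Cp = (USL - LSL) / (6 * sigma)
= (116.4 - 97.1) / (6 * 2.04)
= 19.3000 / 12.2400
= 1.5768

1.5768


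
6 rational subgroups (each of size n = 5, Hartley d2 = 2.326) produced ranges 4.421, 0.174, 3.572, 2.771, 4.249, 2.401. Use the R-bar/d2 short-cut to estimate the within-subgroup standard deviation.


R_bar = (4.421 + 0.174 + 3.572 + 2.771 + 4.249 + 2.401) / 6
R_bar = 17.588 / 6 = 2.9313333
sigma_hat = R_bar / d2 = 2.9313333 / 2.326 = 1.2602

1.2602


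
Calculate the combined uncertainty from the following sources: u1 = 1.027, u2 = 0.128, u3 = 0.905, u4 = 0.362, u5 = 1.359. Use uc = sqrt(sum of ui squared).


uc = sqrt(1.027^2 + 0.128^2 + 0.905^2 + 0.362^2 + 1.359^2)
uc = sqrt(3.868063)
uc = 1.9667

1.9667


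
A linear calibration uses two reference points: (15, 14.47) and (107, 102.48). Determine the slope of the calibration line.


slope = (y2 - y1) / (x2 - x1)
= (102.48 - 14.47) / (107 - 15)
= 88.0100 / 92
= 0.9566

0.9566


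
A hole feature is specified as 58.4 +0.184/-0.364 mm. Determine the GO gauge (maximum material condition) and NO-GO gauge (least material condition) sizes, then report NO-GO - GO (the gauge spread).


GO = nominal - lower_tol (smallest hole = maximum material condition)
GO = 58.4 - 0.364 = 58.036
NO-GO = nominal + upper_tol (largest hole = least material condition)
NO-GO = 58.4 + 0.184 = 58.584
spread = NO-GO - GO = 58.584 - 58.036 = 0.5480

0.5480


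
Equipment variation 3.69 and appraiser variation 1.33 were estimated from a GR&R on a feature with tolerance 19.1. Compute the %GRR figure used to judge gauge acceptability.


GRR = sqrt(EV^2 + AV^2) = sqrt(3.69^2 + 1.33^2) = 3.9223717
%GRR = GRR / tol * 100 = 3.9223717 / 19.1 * 100
%GRR = 20.5360

20.5360


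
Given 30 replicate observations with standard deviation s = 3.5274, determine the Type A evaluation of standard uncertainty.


u_A = s / sqrt(n)
u_A = 3.5274 / sqrt(30)
u_A = 3.5274 / 5.4772256
u_A = 0.6440

0.6440


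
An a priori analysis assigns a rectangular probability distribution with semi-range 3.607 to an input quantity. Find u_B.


u_B = half_width / sqrt(3)
u_B = 3.607 / 1.7320508
u_B = 2.0825

2.0825


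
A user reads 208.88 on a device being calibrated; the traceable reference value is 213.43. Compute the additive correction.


Correction = standard - reading
= 213.43 - 208.88
= 4.5500

4.5500


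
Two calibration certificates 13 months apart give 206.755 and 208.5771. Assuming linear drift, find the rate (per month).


rate = (v2 - v1) / months
= (208.5771 - 206.755) / 13
= 1.8221 / 13
= 0.1402

0.1402


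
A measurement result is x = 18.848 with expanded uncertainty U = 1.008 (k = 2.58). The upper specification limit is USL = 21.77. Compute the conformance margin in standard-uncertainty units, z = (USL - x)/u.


u = U / k = 1.008 / 2.58 = 0.39069767
margin = |USL - x| = |21.77 - 18.848| = 2.922
z = margin / u = 2.922 / 0.39069767
z = 7.4789

7.4789


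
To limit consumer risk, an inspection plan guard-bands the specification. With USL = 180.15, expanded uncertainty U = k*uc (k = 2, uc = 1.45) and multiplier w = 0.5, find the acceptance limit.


U = k * uc = 2 * 1.45 = 2.9
guard band g = w * U = 0.5 * 2.9 = 1.45
AL = USL - g = 180.15 - 1.45
AL = 178.7000

178.7000


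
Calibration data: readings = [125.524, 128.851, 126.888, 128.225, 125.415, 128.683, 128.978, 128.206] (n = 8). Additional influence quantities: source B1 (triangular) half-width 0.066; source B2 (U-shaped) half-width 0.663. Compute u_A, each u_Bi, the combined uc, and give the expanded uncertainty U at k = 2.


mean = (125.524 + 128.851 + 126.888 + 128.225 + 125.415 + 128.683 + 128.978 + 128.206) / 8 = 127.59625
s = sqrt(sum((x - mean)^2)/(n-1)) = 1.4631408
u_A = s / sqrt(n) = 1.4631408 / sqrt(8) = 0.51729839
u_B1 = 0.066 / sqrt(6) = 0.026944387
u_B2 = 0.663 / sqrt(2) = 0.4688118
uc = sqrt(0.51729839^2 + 0.026944387^2 + 0.4688118^2) = 0.69864736
U = k * uc = 2 * 0.69864736
U = 1.3973

1.3973


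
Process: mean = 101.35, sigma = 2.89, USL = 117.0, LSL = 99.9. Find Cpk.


Cpu = (USL - mean) / (3*sigma) = (117.0 - 101.35) / (3*2.89) = 1.8051
Cpl = (mean - LSL) / (3*sigma) = (101.35 - 99.9) / (3*2.89) = 0.1672
Cpk = min(Cpu, Cpl) = 0.1672

0.1672


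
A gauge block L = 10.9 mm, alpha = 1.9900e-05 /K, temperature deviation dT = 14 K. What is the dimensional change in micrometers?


dL = L * alpha * dT
= 10.9 * 1.9900e-05 * 14
= 0.0030367 mm
dL_um = 0.0030367 * 1000 = 3.0367 um

3.0367


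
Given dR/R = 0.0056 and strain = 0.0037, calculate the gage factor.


GF = (dR/R) / epsilon
= 0.0056 / 0.0037
= 1.5135

1.5135


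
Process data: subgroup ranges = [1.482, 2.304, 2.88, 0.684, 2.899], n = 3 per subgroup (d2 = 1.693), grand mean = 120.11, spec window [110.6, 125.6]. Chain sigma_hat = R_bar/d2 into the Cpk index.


R_bar = (1.482 + 2.304 + 2.88 + 0.684 + 2.899) / 5 = 2.0498
sigma = R_bar / d2 = 2.0498 / 1.693 = 1.2107501
Cp = (USL - LSL)/(6*sigma) = (125.6 - 110.6)/(6*1.2107501) = 2.0648
Cpu = (125.6 - 120.11)/(3*1.2107501) = 1.5115
Cpl = (120.11 - 110.6)/(3*1.2107501) = 2.6182
Cpk = min(Cpu, Cpl) = 1.5115

1.5115


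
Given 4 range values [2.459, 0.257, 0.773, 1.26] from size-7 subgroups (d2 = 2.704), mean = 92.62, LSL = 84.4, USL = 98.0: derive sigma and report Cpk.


R_bar = (2.459 + 0.257 + 0.773 + 1.26) / 4 = 1.18725
sigma = R_bar / d2 = 1.18725 / 2.704 = 0.43907175
Cp = (USL - LSL)/(6*sigma) = (98.0 - 84.4)/(6*0.43907175) = 5.1624
Cpu = (98.0 - 92.62)/(3*0.43907175) = 4.0844
Cpl = (92.62 - 84.4)/(3*0.43907175) = 6.2404
Cpk = min(Cpu, Cpl) = 4.0844

4.0844


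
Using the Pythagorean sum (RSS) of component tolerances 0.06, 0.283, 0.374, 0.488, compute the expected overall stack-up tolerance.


RSS = sqrt(0.06^2 + 0.283^2 + 0.374^2 + 0.488^2)
= sqrt(0.461709)
= 0.6795

0.6795


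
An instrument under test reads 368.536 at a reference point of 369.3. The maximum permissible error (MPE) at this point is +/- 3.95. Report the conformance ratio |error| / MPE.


e = indication - reference = 368.536 - 369.3 = -0.7640
|e| = 0.7640
ratio = |e| / MPE = 0.7640 / 3.95
ratio = 0.1934

0.1934


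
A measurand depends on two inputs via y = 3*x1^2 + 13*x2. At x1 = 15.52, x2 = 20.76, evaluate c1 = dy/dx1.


y = 3*x1^2 + 13*x2
dy/dx1 = 2*3*x1
Evaluate at x1 = 15.52: c1 = 6 * 15.52
c1 = 93.1200

93.1200


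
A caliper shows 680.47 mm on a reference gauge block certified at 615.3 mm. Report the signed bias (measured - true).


Systematic error = measured - true
= 680.47 - 615.3
= 65.1700

65.1700


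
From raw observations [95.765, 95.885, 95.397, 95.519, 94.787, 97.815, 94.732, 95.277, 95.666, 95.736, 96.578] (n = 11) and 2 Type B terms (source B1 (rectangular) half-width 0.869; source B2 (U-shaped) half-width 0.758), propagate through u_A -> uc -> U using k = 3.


mean = (95.765 + 95.885 + 95.397 + 95.519 + 94.787 + 97.815 + 94.732 + 95.277 + 95.666 + 95.736 + 96.578) / 11 = 95.74154545
s = sqrt(sum((x - mean)^2)/(n-1)) = 0.85674481
u_A = s / sqrt(n) = 0.85674481 / sqrt(11) = 0.25831828
u_B1 = 0.869 / sqrt(3) = 0.50171738
u_B2 = 0.758 / sqrt(2) = 0.53598694
uc = sqrt(0.25831828^2 + 0.50171738^2 + 0.53598694^2) = 0.77828701
U = k * uc = 3 * 0.77828701
U = 2.3349

2.3349


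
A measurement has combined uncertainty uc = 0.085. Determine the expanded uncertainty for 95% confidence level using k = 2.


U = k * uc
U = 2 * 0.085
U = 0.1700

0.1700


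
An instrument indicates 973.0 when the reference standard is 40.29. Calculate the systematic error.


Systematic error = measured - true
= 973.0 - 40.29
= 932.7100

932.7100
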